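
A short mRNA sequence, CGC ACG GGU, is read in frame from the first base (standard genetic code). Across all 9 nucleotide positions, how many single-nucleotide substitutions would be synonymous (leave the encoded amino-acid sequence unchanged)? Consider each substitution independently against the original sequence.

Codon 1 (CGC, Arg): 3 synonymous substitutions.
Codon 2 (ACG, Thr): 3 synonymous substitutions.
Codon 3 (GGU, Gly): 3 synonymous substitutions.
Total: 3 + 3 + 3 = 9.

9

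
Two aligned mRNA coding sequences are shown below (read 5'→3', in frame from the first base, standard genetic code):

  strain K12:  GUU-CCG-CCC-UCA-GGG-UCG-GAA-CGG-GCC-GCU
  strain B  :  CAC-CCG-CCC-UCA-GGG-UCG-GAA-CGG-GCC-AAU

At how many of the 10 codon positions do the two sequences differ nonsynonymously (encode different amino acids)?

2

Codon 1: GUU Val / CAC His — nonsynonymous.
Codon 2: CCG Pro / CCG Pro — identical.
Codon 3: CCC Pro / CCC Pro — identical.
Codon 4: UCA Ser / UCA Ser — identical.
Codon 5: GGG Gly / GGG Gly — identical.
Codon 6: UCG Ser / UCG Ser — identical.
Codon 7: GAA Glu / GAA Glu — identical.
Codon 8: CGG Arg / CGG Arg — identical.
Codon 9: GCC Ala / GCC Ala — identical.
Codon 10: GCU Ala / AAU Asn — nonsynonymous.
Nonsynonymous differences: 2.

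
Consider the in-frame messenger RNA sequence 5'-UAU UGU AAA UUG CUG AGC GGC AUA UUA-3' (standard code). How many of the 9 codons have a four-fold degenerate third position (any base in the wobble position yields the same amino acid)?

2

Codon 1 UAU (Tyr): third position 2-fold.
Codon 2 UGU (Cys): third position 2-fold.
Codon 3 AAA (Lys): third position 2-fold.
Codon 4 UUG (Leu): third position 2-fold.
Codon 5 CUG (Leu): third position 4-fold.
Codon 6 AGC (Ser): third position 2-fold.
Codon 7 GGC (Gly): third position 4-fold.
Codon 8 AUA (Ile): third position 3-fold.
Codon 9 UUA (Leu): third position 2-fold.
Four-fold degenerate third positions: 2.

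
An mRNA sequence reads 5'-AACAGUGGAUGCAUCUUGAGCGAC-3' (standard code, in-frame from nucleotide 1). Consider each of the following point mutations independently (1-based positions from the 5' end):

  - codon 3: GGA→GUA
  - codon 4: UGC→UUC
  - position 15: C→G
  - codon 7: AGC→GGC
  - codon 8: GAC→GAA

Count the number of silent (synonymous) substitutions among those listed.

Codon 3: GGA (Gly) → GUA (Val) — missense.
Codon 4: UGC (Cys) → UUC (Phe) — missense.
Codon 5: AUC (Ile) → AUG (Met) — missense.
Codon 7: AGC (Ser) → GGC (Gly) — missense.
Codon 8: GAC (Asp) → GAA (Glu) — missense.
Synonymous: 0 of 5.

0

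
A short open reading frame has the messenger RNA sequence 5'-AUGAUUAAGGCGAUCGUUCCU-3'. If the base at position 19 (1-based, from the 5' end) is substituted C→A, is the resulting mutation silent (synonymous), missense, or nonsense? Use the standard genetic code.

missense

Position 19 falls in codon 7: CCU → Pro.
After the substitution the codon is ACU → Thr.
Pro ≠ Thr, so this is a missense mutation.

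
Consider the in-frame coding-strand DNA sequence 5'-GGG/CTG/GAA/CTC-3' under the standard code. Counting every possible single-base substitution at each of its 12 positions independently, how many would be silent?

11

Codon 1 (GGG, Gly): 3 synonymous substitutions.
Codon 2 (CTG, Leu): 4 synonymous substitutions.
Codon 3 (GAA, Glu): 1 synonymous substitution.
Codon 4 (CTC, Leu): 3 synonymous substitutions.
Total: 3 + 4 + 1 + 3 = 11.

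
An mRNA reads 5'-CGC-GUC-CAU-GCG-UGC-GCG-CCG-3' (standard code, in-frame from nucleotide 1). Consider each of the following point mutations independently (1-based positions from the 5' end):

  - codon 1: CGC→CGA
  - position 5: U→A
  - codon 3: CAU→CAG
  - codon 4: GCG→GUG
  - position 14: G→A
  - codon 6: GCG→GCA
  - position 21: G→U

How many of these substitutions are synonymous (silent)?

Codon 1: CGC (Arg) → CGA (Arg) — synonymous.
Codon 2: GUC (Val) → GAC (Asp) — missense.
Codon 3: CAU (His) → CAG (Gln) — missense.
Codon 4: GCG (Ala) → GUG (Val) — missense.
Codon 5: UGC (Cys) → UAC (Tyr) — missense.
Codon 6: GCG (Ala) → GCA (Ala) — synonymous.
Codon 7: CCG (Pro) → CCU (Pro) — synonymous.
Synonymous: 3 of 7.

3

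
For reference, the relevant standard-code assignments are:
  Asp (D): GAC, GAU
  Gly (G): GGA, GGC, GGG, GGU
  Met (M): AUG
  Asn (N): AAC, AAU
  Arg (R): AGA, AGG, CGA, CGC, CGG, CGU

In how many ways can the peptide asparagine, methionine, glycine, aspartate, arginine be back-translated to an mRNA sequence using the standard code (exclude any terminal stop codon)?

Asn: 2 codons.
Met: 1 codon.
Gly: 4 codons.
Asp: 2 codons.
Arg: 6 codons.
2 × 1 × 4 × 2 × 6 = 96.

96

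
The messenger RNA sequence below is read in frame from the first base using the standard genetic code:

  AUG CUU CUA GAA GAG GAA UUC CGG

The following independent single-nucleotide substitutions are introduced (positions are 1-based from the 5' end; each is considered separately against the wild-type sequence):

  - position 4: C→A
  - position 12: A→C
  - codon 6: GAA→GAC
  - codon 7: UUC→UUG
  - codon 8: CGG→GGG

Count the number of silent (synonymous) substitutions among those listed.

0

Codon 2: CUU (Leu) → AUU (Ile) — missense.
Codon 4: GAA (Glu) → GAC (Asp) — missense.
Codon 6: GAA (Glu) → GAC (Asp) — missense.
Codon 7: UUC (Phe) → UUG (Leu) — missense.
Codon 8: CGG (Arg) → GGG (Gly) — missense.
Synonymous: 0 of 5.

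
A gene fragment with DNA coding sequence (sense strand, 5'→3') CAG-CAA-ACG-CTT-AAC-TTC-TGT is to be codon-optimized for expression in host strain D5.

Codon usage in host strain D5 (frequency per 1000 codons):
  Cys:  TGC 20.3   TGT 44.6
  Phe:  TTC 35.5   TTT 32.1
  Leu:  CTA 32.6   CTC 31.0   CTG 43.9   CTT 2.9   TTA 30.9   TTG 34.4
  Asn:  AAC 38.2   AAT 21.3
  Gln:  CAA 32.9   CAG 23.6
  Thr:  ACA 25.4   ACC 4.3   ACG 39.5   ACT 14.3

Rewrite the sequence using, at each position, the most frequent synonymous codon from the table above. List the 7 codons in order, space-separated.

Codon 1 (Gln): best is CAA at 32.9.
Codon 2 (Gln): best is CAA at 32.9.
Codon 3 (Thr): best is ACG at 39.5.
Codon 4 (Leu): best is CTG at 43.9.
Codon 5 (Asn): best is AAC at 38.2.
Codon 6 (Phe): best is TTC at 35.5.
Codon 7 (Cys): best is TGT at 44.6.

CAA CAA ACG CTG AAC TTC TGT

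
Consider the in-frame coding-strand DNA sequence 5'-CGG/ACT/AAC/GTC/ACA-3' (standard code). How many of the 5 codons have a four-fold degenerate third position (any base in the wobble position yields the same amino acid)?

Codon 1 CGG (Arg): third position 4-fold.
Codon 2 ACT (Thr): third position 4-fold.
Codon 3 AAC (Asn): third position 2-fold.
Codon 4 GTC (Val): third position 4-fold.
Codon 5 ACA (Thr): third position 4-fold.
Four-fold degenerate third positions: 4.

4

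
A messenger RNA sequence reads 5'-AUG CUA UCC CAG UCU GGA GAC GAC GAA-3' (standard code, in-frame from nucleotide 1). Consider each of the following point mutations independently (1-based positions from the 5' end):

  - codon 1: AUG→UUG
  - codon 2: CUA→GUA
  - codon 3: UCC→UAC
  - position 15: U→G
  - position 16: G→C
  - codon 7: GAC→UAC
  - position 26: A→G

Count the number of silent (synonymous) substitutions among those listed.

1

Codon 1: AUG (Met) → UUG (Leu) — missense.
Codon 2: CUA (Leu) → GUA (Val) — missense.
Codon 3: UCC (Ser) → UAC (Tyr) — missense.
Codon 5: UCU (Ser) → UCG (Ser) — synonymous.
Codon 6: GGA (Gly) → CGA (Arg) — missense.
Codon 7: GAC (Asp) → UAC (Tyr) — missense.
Codon 9: GAA (Glu) → GGA (Gly) — missense.
Synonymous: 1 of 7.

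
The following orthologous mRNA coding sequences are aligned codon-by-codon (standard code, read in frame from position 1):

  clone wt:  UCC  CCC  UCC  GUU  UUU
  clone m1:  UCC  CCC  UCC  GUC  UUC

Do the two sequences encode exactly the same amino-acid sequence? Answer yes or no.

yes

Codon 1: UCC Ser / UCC Ser — identical.
Codon 2: CCC Pro / CCC Pro — identical.
Codon 3: UCC Ser / UCC Ser — identical.
Codon 4: GUU Val / GUC Val — synonymous.
Codon 5: UUU Phe / UUC Phe — synonymous.
Nonsynonymous differences: 0 → same protein.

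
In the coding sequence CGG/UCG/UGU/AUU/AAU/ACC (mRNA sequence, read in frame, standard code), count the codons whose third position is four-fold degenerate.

3

Codon 1 CGG (Arg): third position 4-fold.
Codon 2 UCG (Ser): third position 4-fold.
Codon 3 UGU (Cys): third position 2-fold.
Codon 4 AUU (Ile): third position 3-fold.
Codon 5 AAU (Asn): third position 2-fold.
Codon 6 ACC (Thr): third position 4-fold.
Four-fold degenerate third positions: 3.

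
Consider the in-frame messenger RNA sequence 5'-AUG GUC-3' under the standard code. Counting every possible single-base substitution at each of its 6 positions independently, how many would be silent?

Codon 1 (AUG, Met): 0 synonymous substitutions.
Codon 2 (GUC, Val): 3 synonymous substitutions.
Total: 0 + 3 = 3.

3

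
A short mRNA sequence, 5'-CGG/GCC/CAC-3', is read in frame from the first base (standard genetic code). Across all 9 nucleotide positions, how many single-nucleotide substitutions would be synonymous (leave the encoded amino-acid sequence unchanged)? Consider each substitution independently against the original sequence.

Codon 1 (CGG, Arg): 4 synonymous substitutions.
Codon 2 (GCC, Ala): 3 synonymous substitutions.
Codon 3 (CAC, His): 1 synonymous substitution.
Total: 4 + 3 + 1 = 8.

8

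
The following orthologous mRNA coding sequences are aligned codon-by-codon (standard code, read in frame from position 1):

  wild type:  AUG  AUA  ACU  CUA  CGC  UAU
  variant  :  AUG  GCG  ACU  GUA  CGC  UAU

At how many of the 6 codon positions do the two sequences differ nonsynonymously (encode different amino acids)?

Codon 1: AUG Met / AUG Met — identical.
Codon 2: AUA Ile / GCG Ala — nonsynonymous.
Codon 3: ACU Thr / ACU Thr — identical.
Codon 4: CUA Leu / GUA Val — nonsynonymous.
Codon 5: CGC Arg / CGC Arg — identical.
Codon 6: UAU Tyr / UAU Tyr — identical.
Nonsynonymous differences: 2.

2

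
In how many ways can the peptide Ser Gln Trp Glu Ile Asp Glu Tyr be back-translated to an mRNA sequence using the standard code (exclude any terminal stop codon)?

576

Ser: 6 codons.
Gln: 2 codons.
Trp: 1 codon.
Glu: 2 codons.
Ile: 3 codons.
Asp: 2 codons.
Glu: 2 codons.
Tyr: 2 codons.
6 × 2 × 1 × 2 × 3 × 2 × 2 × 2 = 576.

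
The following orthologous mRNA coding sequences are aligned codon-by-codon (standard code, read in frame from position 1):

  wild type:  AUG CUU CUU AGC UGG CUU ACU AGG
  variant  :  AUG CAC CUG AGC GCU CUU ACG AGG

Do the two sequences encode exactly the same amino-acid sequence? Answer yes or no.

no

Codon 1: AUG Met / AUG Met — identical.
Codon 2: CUU Leu / CAC His — nonsynonymous.
Codon 3: CUU Leu / CUG Leu — synonymous.
Codon 4: AGC Ser / AGC Ser — identical.
Codon 5: UGG Trp / GCU Ala — nonsynonymous.
Codon 6: CUU Leu / CUU Leu — identical.
Codon 7: ACU Thr / ACG Thr — synonymous.
Codon 8: AGG Arg / AGG Arg — identical.
Nonsynonymous differences: 2 → different protein.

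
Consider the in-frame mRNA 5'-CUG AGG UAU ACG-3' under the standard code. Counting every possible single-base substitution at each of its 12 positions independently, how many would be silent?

Codon 1 (CUG, Leu): 4 synonymous substitutions.
Codon 2 (AGG, Arg): 2 synonymous substitutions.
Codon 3 (UAU, Tyr): 1 synonymous substitution.
Codon 4 (ACG, Thr): 3 synonymous substitutions.
Total: 4 + 2 + 1 + 3 = 10.

10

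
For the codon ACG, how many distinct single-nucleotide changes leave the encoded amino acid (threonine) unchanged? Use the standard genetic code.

Position 1: none → 0 synonymous.
Position 2: none → 0 synonymous.
Position 3: ACU, ACC, ACA → 3 synonymous.
Total: 0 + 0 + 3 = 3.

3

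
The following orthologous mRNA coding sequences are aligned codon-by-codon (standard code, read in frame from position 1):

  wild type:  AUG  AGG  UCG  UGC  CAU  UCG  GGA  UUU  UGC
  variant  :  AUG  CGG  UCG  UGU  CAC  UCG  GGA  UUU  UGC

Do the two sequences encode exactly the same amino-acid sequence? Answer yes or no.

Codon 1: AUG Met / AUG Met — identical.
Codon 2: AGG Arg / CGG Arg — synonymous.
Codon 3: UCG Ser / UCG Ser — identical.
Codon 4: UGC Cys / UGU Cys — synonymous.
Codon 5: CAU His / CAC His — synonymous.
Codon 6: UCG Ser / UCG Ser — identical.
Codon 7: GGA Gly / GGA Gly — identical.
Codon 8: UUU Phe / UUU Phe — identical.
Codon 9: UGC Cys / UGC Cys — identical.
Nonsynonymous differences: 0 → same protein.

yes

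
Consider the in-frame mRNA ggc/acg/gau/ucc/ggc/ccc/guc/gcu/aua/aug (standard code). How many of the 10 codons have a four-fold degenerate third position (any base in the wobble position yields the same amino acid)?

7

Codon 1 GGC (Gly): third position 4-fold.
Codon 2 ACG (Thr): third position 4-fold.
Codon 3 GAU (Asp): third position 2-fold.
Codon 4 UCC (Ser): third position 4-fold.
Codon 5 GGC (Gly): third position 4-fold.
Codon 6 CCC (Pro): third position 4-fold.
Codon 7 GUC (Val): third position 4-fold.
Codon 8 GCU (Ala): third position 4-fold.
Codon 9 AUA (Ile): third position 3-fold.
Codon 10 AUG (Met): third position 1-fold.
Four-fold degenerate third positions: 7.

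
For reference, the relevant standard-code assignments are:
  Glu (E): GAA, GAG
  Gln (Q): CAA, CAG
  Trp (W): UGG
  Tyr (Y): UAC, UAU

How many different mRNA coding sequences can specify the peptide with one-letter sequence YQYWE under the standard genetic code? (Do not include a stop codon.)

16

Tyr: 2 codons.
Gln: 2 codons.
Tyr: 2 codons.
Trp: 1 codon.
Glu: 2 codons.
2 × 2 × 2 × 1 × 2 = 16.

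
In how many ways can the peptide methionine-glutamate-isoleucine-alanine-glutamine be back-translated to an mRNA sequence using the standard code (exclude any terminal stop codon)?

Met: 1 codon.
Glu: 2 codons.
Ile: 3 codons.
Ala: 4 codons.
Gln: 2 codons.
1 × 2 × 3 × 4 × 2 = 48.

48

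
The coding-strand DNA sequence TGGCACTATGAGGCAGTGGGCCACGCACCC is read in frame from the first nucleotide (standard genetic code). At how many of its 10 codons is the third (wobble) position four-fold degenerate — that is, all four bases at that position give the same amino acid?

Codon 1 TGG (Trp): third position 1-fold.
Codon 2 CAC (His): third position 2-fold.
Codon 3 TAT (Tyr): third position 2-fold.
Codon 4 GAG (Glu): third position 2-fold.
Codon 5 GCA (Ala): third position 4-fold.
Codon 6 GTG (Val): third position 4-fold.
Codon 7 GGC (Gly): third position 4-fold.
Codon 8 CAC (His): third position 2-fold.
Codon 9 GCA (Ala): third position 4-fold.
Codon 10 CCC (Pro): third position 4-fold.
Four-fold degenerate third positions: 5.

5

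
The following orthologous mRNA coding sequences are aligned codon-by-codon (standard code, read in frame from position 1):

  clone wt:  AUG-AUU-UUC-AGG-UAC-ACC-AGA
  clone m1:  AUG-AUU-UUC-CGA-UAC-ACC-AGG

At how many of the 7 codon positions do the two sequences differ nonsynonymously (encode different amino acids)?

0

Codon 1: AUG Met / AUG Met — identical.
Codon 2: AUU Ile / AUU Ile — identical.
Codon 3: UUC Phe / UUC Phe — identical.
Codon 4: AGG Arg / CGA Arg — synonymous.
Codon 5: UAC Tyr / UAC Tyr — identical.
Codon 6: ACC Thr / ACC Thr — identical.
Codon 7: AGA Arg / AGG Arg — synonymous.
Nonsynonymous differences: 0.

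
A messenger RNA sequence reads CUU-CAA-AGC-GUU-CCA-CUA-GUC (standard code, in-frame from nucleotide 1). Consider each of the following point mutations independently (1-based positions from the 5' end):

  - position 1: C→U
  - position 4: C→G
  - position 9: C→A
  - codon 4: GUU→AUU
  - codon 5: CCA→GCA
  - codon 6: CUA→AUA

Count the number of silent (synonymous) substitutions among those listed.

0

Codon 1: CUU (Leu) → UUU (Phe) — missense.
Codon 2: CAA (Gln) → GAA (Glu) — missense.
Codon 3: AGC (Ser) → AGA (Arg) — missense.
Codon 4: GUU (Val) → AUU (Ile) — missense.
Codon 5: CCA (Pro) → GCA (Ala) — missense.
Codon 6: CUA (Leu) → AUA (Ile) — missense.
Synonymous: 0 of 6.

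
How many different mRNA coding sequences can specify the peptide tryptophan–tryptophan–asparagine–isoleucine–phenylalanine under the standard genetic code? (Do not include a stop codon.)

12

Trp: 1 codon.
Trp: 1 codon.
Asn: 2 codons.
Ile: 3 codons.
Phe: 2 codons.
1 × 1 × 2 × 3 × 2 = 12.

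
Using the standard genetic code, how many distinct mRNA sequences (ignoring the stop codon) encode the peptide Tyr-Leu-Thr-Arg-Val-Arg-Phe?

13824

Tyr: 2 codons.
Leu: 6 codons.
Thr: 4 codons.
Arg: 6 codons.
Val: 4 codons.
Arg: 6 codons.
Phe: 2 codons.
2 × 6 × 4 × 6 × 4 × 6 × 2 = 13824.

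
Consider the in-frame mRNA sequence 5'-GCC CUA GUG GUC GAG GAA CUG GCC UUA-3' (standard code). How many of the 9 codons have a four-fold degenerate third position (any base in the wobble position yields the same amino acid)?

6

Codon 1 GCC (Ala): third position 4-fold.
Codon 2 CUA (Leu): third position 4-fold.
Codon 3 GUG (Val): third position 4-fold.
Codon 4 GUC (Val): third position 4-fold.
Codon 5 GAG (Glu): third position 2-fold.
Codon 6 GAA (Glu): third position 2-fold.
Codon 7 CUG (Leu): third position 4-fold.
Codon 8 GCC (Ala): third position 4-fold.
Codon 9 UUA (Leu): third position 2-fold.
Four-fold degenerate third positions: 6.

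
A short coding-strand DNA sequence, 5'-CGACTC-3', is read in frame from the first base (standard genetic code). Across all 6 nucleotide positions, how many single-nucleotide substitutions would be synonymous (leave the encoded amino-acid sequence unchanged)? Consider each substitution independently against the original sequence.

7

Codon 1 (CGA, Arg): 4 synonymous substitutions.
Codon 2 (CTC, Leu): 3 synonymous substitutions.
Total: 4 + 3 = 7.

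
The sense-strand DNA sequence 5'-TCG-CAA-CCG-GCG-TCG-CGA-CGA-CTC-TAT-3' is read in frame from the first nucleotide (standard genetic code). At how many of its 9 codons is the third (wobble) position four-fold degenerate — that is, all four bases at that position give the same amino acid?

7

Codon 1 TCG (Ser): third position 4-fold.
Codon 2 CAA (Gln): third position 2-fold.
Codon 3 CCG (Pro): third position 4-fold.
Codon 4 GCG (Ala): third position 4-fold.
Codon 5 TCG (Ser): third position 4-fold.
Codon 6 CGA (Arg): third position 4-fold.
Codon 7 CGA (Arg): third position 4-fold.
Codon 8 CTC (Leu): third position 4-fold.
Codon 9 TAT (Tyr): third position 2-fold.
Four-fold degenerate third positions: 7.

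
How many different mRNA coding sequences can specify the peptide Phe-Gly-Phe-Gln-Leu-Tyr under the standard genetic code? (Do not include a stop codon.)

384

Phe: 2 codons.
Gly: 4 codons.
Phe: 2 codons.
Gln: 2 codons.
Leu: 6 codons.
Tyr: 2 codons.
2 × 4 × 2 × 2 × 6 × 2 = 384.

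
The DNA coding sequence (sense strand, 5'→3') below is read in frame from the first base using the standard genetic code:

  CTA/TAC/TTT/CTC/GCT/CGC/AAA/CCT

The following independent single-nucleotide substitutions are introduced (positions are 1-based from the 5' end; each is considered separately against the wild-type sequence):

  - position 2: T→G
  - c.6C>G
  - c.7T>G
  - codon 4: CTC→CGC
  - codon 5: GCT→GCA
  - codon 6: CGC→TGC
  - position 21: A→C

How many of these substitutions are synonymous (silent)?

Codon 1: CTA (Leu) → CGA (Arg) — missense.
Codon 2: TAC (Tyr) → TAG (Stop) — nonsense.
Codon 3: TTT (Phe) → GTT (Val) — missense.
Codon 4: CTC (Leu) → CGC (Arg) — missense.
Codon 5: GCT (Ala) → GCA (Ala) — synonymous.
Codon 6: CGC (Arg) → TGC (Cys) — missense.
Codon 7: AAA (Lys) → AAC (Asn) — missense.
Synonymous: 1 of 7.

1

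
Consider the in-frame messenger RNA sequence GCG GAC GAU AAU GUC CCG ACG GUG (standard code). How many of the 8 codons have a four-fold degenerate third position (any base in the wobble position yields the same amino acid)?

5

Codon 1 GCG (Ala): third position 4-fold.
Codon 2 GAC (Asp): third position 2-fold.
Codon 3 GAU (Asp): third position 2-fold.
Codon 4 AAU (Asn): third position 2-fold.
Codon 5 GUC (Val): third position 4-fold.
Codon 6 CCG (Pro): third position 4-fold.
Codon 7 ACG (Thr): third position 4-fold.
Codon 8 GUG (Val): third position 4-fold.
Four-fold degenerate third positions: 5.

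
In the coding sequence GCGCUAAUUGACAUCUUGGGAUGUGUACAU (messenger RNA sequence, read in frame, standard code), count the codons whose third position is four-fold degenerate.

4

Codon 1 GCG (Ala): third position 4-fold.
Codon 2 CUA (Leu): third position 4-fold.
Codon 3 AUU (Ile): third position 3-fold.
Codon 4 GAC (Asp): third position 2-fold.
Codon 5 AUC (Ile): third position 3-fold.
Codon 6 UUG (Leu): third position 2-fold.
Codon 7 GGA (Gly): third position 4-fold.
Codon 8 UGU (Cys): third position 2-fold.
Codon 9 GUA (Val): third position 4-fold.
Codon 10 CAU (His): third position 2-fold.
Four-fold degenerate third positions: 4.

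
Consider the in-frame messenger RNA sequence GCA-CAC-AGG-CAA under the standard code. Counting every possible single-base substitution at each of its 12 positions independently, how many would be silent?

7

Codon 1 (GCA, Ala): 3 synonymous substitutions.
Codon 2 (CAC, His): 1 synonymous substitution.
Codon 3 (AGG, Arg): 2 synonymous substitutions.
Codon 4 (CAA, Gln): 1 synonymous substitution.
Total: 3 + 1 + 2 + 1 = 7.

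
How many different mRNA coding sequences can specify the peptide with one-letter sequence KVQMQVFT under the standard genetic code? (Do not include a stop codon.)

Lys: 2 codons.
Val: 4 codons.
Gln: 2 codons.
Met: 1 codon.
Gln: 2 codons.
Val: 4 codons.
Phe: 2 codons.
Thr: 4 codons.
2 × 4 × 2 × 1 × 2 × 4 × 2 × 4 = 1024.

1024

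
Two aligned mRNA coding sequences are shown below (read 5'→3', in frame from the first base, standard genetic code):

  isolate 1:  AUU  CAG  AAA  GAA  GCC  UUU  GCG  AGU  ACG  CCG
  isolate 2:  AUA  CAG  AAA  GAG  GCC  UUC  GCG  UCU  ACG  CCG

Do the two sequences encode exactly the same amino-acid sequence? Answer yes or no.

yes

Codon 1: AUU Ile / AUA Ile — synonymous.
Codon 2: CAG Gln / CAG Gln — identical.
Codon 3: AAA Lys / AAA Lys — identical.
Codon 4: GAA Glu / GAG Glu — synonymous.
Codon 5: GCC Ala / GCC Ala — identical.
Codon 6: UUU Phe / UUC Phe — synonymous.
Codon 7: GCG Ala / GCG Ala — identical.
Codon 8: AGU Ser / UCU Ser — synonymous.
Codon 9: ACG Thr / ACG Thr — identical.
Codon 10: CCG Pro / CCG Pro — identical.
Nonsynonymous differences: 0 → same protein.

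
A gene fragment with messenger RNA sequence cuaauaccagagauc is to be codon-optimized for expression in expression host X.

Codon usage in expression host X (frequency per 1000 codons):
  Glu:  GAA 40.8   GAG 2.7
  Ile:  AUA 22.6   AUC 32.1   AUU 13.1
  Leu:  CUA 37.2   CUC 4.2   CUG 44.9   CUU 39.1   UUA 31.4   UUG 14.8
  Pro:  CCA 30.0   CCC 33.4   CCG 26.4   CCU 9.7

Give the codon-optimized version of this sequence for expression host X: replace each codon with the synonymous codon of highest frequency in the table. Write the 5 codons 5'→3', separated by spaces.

CUG AUC CCC GAA AUC

Codon 1 (Leu): best is CUG at 44.9.
Codon 2 (Ile): best is AUC at 32.1.
Codon 3 (Pro): best is CCC at 33.4.
Codon 4 (Glu): best is GAA at 40.8.
Codon 5 (Ile): best is AUC at 32.1.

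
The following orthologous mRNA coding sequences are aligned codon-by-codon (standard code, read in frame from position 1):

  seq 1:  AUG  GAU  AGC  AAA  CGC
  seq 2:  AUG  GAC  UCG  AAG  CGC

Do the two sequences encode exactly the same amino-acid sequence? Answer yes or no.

Codon 1: AUG Met / AUG Met — identical.
Codon 2: GAU Asp / GAC Asp — synonymous.
Codon 3: AGC Ser / UCG Ser — synonymous.
Codon 4: AAA Lys / AAG Lys — synonymous.
Codon 5: CGC Arg / CGC Arg — identical.
Nonsynonymous differences: 0 → same protein.

yes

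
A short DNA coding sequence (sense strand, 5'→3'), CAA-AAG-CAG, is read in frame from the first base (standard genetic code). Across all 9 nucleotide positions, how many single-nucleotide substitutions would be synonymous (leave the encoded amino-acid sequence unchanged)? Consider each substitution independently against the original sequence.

3

Codon 1 (CAA, Gln): 1 synonymous substitution.
Codon 2 (AAG, Lys): 1 synonymous substitution.
Codon 3 (CAG, Gln): 1 synonymous substitution.
Total: 1 + 1 + 1 = 3.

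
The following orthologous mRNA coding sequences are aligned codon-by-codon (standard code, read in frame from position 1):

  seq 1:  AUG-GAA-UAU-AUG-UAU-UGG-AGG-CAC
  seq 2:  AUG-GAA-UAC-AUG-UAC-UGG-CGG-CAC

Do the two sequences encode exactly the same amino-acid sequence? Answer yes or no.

yes

Codon 1: AUG Met / AUG Met — identical.
Codon 2: GAA Glu / GAA Glu — identical.
Codon 3: UAU Tyr / UAC Tyr — synonymous.
Codon 4: AUG Met / AUG Met — identical.
Codon 5: UAU Tyr / UAC Tyr — synonymous.
Codon 6: UGG Trp / UGG Trp — identical.
Codon 7: AGG Arg / CGG Arg — synonymous.
Codon 8: CAC His / CAC His — identical.
Nonsynonymous differences: 0 → same protein.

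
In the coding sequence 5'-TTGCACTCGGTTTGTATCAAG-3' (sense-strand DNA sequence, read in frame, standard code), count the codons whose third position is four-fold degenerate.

2

Codon 1 TTG (Leu): third position 2-fold.
Codon 2 CAC (His): third position 2-fold.
Codon 3 TCG (Ser): third position 4-fold.
Codon 4 GTT (Val): third position 4-fold.
Codon 5 TGT (Cys): third position 2-fold.
Codon 6 ATC (Ile): third position 3-fold.
Codon 7 AAG (Lys): third position 2-fold.
Four-fold degenerate third positions: 2.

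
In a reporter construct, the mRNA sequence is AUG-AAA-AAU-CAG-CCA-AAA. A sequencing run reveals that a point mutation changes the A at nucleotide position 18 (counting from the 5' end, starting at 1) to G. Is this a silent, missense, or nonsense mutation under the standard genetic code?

silent

Position 18 falls in codon 6: AAA → Lys.
After the substitution the codon is AAG → Lys.
Both encode Lys, so the change is synonymous.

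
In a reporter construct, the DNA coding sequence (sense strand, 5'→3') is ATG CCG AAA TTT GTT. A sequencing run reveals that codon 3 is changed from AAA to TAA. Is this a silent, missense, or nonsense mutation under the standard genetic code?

nonsense

Position 7 falls in codon 3: AAA → Lys.
After the substitution the codon is TAA → Stop.
The new codon is a stop codon, so this is a nonsense mutation.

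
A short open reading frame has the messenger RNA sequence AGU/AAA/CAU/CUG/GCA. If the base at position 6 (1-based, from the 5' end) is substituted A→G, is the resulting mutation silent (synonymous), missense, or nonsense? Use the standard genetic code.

silent

Position 6 falls in codon 2: AAA → Lys.
After the substitution the codon is AAG → Lys.
Both encode Lys, so the change is synonymous.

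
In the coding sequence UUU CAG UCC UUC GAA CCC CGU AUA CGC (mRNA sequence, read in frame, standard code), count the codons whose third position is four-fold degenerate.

4

Codon 1 UUU (Phe): third position 2-fold.
Codon 2 CAG (Gln): third position 2-fold.
Codon 3 UCC (Ser): third position 4-fold.
Codon 4 UUC (Phe): third position 2-fold.
Codon 5 GAA (Glu): third position 2-fold.
Codon 6 CCC (Pro): third position 4-fold.
Codon 7 CGU (Arg): third position 4-fold.
Codon 8 AUA (Ile): third position 3-fold.
Codon 9 CGC (Arg): third position 4-fold.
Four-fold degenerate third positions: 4.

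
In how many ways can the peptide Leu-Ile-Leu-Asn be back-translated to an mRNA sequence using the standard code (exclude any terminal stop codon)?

Leu: 6 codons.
Ile: 3 codons.
Leu: 6 codons.
Asn: 2 codons.
6 × 3 × 6 × 2 = 216.

216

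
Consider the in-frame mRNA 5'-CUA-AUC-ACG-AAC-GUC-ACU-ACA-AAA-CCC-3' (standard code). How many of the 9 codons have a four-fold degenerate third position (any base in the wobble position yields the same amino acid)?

6

Codon 1 CUA (Leu): third position 4-fold.
Codon 2 AUC (Ile): third position 3-fold.
Codon 3 ACG (Thr): third position 4-fold.
Codon 4 AAC (Asn): third position 2-fold.
Codon 5 GUC (Val): third position 4-fold.
Codon 6 ACU (Thr): third position 4-fold.
Codon 7 ACA (Thr): third position 4-fold.
Codon 8 AAA (Lys): third position 2-fold.
Codon 9 CCC (Pro): third position 4-fold.
Four-fold degenerate third positions: 6.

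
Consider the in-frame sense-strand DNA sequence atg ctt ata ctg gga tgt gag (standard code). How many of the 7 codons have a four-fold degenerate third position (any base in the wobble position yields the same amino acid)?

Codon 1 ATG (Met): third position 1-fold.
Codon 2 CTT (Leu): third position 4-fold.
Codon 3 ATA (Ile): third position 3-fold.
Codon 4 CTG (Leu): third position 4-fold.
Codon 5 GGA (Gly): third position 4-fold.
Codon 6 TGT (Cys): third position 2-fold.
Codon 7 GAG (Glu): third position 2-fold.
Four-fold degenerate third positions: 3.

3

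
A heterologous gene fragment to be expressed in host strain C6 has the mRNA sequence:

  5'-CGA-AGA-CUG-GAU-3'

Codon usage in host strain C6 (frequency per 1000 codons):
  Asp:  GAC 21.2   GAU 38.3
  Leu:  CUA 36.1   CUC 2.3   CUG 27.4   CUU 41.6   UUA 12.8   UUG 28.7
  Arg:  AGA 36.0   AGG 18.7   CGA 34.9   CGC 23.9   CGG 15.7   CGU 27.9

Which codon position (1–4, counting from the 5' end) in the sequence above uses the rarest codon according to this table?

Codon 1 CGA (Arg): 34.9 per 1000.
Codon 2 AGA (Arg): 36.0 per 1000.
Codon 3 CUG (Leu): 27.4 per 1000.
Codon 4 GAU (Asp): 38.3 per 1000.
Lowest frequency is 27.4 at codon 3.

3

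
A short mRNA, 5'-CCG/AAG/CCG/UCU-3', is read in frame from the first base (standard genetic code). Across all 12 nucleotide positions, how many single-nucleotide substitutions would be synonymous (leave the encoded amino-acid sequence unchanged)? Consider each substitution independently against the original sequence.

10

Codon 1 (CCG, Pro): 3 synonymous substitutions.
Codon 2 (AAG, Lys): 1 synonymous substitution.
Codon 3 (CCG, Pro): 3 synonymous substitutions.
Codon 4 (UCU, Ser): 3 synonymous substitutions.
Total: 3 + 1 + 3 + 3 = 10.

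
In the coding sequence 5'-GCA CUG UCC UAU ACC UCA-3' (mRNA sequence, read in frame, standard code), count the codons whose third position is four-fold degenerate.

5

Codon 1 GCA (Ala): third position 4-fold.
Codon 2 CUG (Leu): third position 4-fold.
Codon 3 UCC (Ser): third position 4-fold.
Codon 4 UAU (Tyr): third position 2-fold.
Codon 5 ACC (Thr): third position 4-fold.
Codon 6 UCA (Ser): third position 4-fold.
Four-fold degenerate third positions: 5.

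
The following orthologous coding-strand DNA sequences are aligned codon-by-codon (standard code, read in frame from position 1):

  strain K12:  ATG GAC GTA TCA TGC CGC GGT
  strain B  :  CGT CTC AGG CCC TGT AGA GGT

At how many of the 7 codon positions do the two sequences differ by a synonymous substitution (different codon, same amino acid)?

2

Codon 1: ATG Met / CGT Arg — nonsynonymous.
Codon 2: GAC Asp / CTC Leu — nonsynonymous.
Codon 3: GTA Val / AGG Arg — nonsynonymous.
Codon 4: TCA Ser / CCC Pro — nonsynonymous.
Codon 5: TGC Cys / TGT Cys — synonymous.
Codon 6: CGC Arg / AGA Arg — synonymous.
Codon 7: GGT Gly / GGT Gly — identical.
Synonymous differences: 2.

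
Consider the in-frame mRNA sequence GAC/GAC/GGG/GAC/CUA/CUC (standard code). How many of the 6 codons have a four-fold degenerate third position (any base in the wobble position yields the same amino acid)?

3

Codon 1 GAC (Asp): third position 2-fold.
Codon 2 GAC (Asp): third position 2-fold.
Codon 3 GGG (Gly): third position 4-fold.
Codon 4 GAC (Asp): third position 2-fold.
Codon 5 CUA (Leu): third position 4-fold.
Codon 6 CUC (Leu): third position 4-fold.
Four-fold degenerate third positions: 3.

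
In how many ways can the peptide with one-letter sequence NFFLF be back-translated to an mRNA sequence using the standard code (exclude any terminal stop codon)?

96

Asn: 2 codons.
Phe: 2 codons.
Phe: 2 codons.
Leu: 6 codons.
Phe: 2 codons.
2 × 2 × 2 × 6 × 2 = 96.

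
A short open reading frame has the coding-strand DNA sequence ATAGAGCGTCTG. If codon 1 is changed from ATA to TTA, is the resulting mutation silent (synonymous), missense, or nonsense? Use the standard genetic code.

missense

Position 1 falls in codon 1: ATA → Ile.
After the substitution the codon is TTA → Leu.
Ile ≠ Leu, so this is a missense mutation.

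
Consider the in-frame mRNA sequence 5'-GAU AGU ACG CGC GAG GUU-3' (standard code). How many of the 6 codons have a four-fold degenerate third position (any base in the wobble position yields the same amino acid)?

Codon 1 GAU (Asp): third position 2-fold.
Codon 2 AGU (Ser): third position 2-fold.
Codon 3 ACG (Thr): third position 4-fold.
Codon 4 CGC (Arg): third position 4-fold.
Codon 5 GAG (Glu): third position 2-fold.
Codon 6 GUU (Val): third position 4-fold.
Four-fold degenerate third positions: 3.

3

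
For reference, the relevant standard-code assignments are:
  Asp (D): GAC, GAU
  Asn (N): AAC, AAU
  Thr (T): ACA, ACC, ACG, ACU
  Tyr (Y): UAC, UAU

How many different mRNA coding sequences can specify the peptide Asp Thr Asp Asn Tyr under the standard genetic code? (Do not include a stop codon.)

Asp: 2 codons.
Thr: 4 codons.
Asp: 2 codons.
Asn: 2 codons.
Tyr: 2 codons.
2 × 4 × 2 × 2 × 2 = 64.

64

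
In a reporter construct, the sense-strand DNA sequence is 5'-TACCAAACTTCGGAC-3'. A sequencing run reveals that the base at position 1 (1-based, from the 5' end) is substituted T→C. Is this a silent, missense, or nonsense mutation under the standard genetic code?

Position 1 falls in codon 1: TAC → Tyr.
After the substitution the codon is CAC → His.
Tyr ≠ His, so this is a missense mutation.

missense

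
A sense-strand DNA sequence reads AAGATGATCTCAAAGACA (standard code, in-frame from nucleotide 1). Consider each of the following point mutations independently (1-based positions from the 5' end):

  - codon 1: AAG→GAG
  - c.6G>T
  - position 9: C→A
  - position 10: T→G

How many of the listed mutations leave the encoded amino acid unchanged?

1

Codon 1: AAG (Lys) → GAG (Glu) — missense.
Codon 2: ATG (Met) → ATT (Ile) — missense.
Codon 3: ATC (Ile) → ATA (Ile) — synonymous.
Codon 4: TCA (Ser) → GCA (Ala) — missense.
Synonymous: 1 of 4.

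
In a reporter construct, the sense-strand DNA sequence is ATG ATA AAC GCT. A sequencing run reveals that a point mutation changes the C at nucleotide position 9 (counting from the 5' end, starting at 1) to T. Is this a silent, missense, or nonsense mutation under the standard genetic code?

Position 9 falls in codon 3: AAC → Asn.
After the substitution the codon is AAT → Asn.
Both encode Asn, so the change is synonymous.

silent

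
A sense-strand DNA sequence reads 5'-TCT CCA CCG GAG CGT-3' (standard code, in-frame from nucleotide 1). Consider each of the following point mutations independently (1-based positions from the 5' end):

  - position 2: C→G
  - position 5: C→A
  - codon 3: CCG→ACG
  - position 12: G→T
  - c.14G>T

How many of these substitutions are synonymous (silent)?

0

Codon 1: TCT (Ser) → TGT (Cys) — missense.
Codon 2: CCA (Pro) → CAA (Gln) — missense.
Codon 3: CCG (Pro) → ACG (Thr) — missense.
Codon 4: GAG (Glu) → GAT (Asp) — missense.
Codon 5: CGT (Arg) → CTT (Leu) — missense.
Synonymous: 0 of 5.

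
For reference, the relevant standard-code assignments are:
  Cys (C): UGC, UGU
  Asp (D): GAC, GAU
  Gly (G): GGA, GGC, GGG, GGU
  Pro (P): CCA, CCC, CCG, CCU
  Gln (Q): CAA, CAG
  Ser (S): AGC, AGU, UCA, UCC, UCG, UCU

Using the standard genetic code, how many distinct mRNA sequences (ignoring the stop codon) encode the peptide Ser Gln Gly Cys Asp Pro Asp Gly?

Ser: 6 codons.
Gln: 2 codons.
Gly: 4 codons.
Cys: 2 codons.
Asp: 2 codons.
Pro: 4 codons.
Asp: 2 codons.
Gly: 4 codons.
6 × 2 × 4 × 2 × 2 × 4 × 2 × 4 = 6144.

6144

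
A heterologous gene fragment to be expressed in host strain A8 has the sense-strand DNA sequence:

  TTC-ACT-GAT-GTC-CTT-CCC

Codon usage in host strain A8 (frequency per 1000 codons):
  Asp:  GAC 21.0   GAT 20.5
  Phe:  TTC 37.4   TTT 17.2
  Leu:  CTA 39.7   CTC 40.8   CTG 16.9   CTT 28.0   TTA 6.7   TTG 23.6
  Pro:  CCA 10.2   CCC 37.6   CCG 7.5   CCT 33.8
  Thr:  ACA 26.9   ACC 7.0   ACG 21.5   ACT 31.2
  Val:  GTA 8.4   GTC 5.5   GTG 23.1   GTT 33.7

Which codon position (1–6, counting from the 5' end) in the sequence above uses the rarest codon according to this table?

Codon 1 TTC (Phe): 37.4 per 1000.
Codon 2 ACT (Thr): 31.2 per 1000.
Codon 3 GAT (Asp): 20.5 per 1000.
Codon 4 GTC (Val): 5.5 per 1000.
Codon 5 CTT (Leu): 28.0 per 1000.
Codon 6 CCC (Pro): 37.6 per 1000.
Lowest frequency is 5.5 at codon 4.

4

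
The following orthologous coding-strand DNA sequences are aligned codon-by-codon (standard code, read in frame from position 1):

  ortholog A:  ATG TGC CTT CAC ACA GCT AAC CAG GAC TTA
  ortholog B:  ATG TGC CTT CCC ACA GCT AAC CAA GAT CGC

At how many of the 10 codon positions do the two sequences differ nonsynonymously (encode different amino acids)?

Codon 1: ATG Met / ATG Met — identical.
Codon 2: TGC Cys / TGC Cys — identical.
Codon 3: CTT Leu / CTT Leu — identical.
Codon 4: CAC His / CCC Pro — nonsynonymous.
Codon 5: ACA Thr / ACA Thr — identical.
Codon 6: GCT Ala / GCT Ala — identical.
Codon 7: AAC Asn / AAC Asn — identical.
Codon 8: CAG Gln / CAA Gln — synonymous.
Codon 9: GAC Asp / GAT Asp — synonymous.
Codon 10: TTA Leu / CGC Arg — nonsynonymous.
Nonsynonymous differences: 2.

2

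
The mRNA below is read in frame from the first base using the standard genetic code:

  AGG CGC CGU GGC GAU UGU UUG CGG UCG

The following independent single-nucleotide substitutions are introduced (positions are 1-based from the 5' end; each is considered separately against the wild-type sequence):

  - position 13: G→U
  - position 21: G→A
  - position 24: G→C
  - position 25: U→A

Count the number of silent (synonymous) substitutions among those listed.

2

Codon 5: GAU (Asp) → UAU (Tyr) — missense.
Codon 7: UUG (Leu) → UUA (Leu) — synonymous.
Codon 8: CGG (Arg) → CGC (Arg) — synonymous.
Codon 9: UCG (Ser) → ACG (Thr) — missense.
Synonymous: 2 of 4.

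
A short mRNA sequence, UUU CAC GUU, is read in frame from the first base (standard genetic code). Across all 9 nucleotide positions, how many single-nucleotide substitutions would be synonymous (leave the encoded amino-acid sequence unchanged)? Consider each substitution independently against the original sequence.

5

Codon 1 (UUU, Phe): 1 synonymous substitution.
Codon 2 (CAC, His): 1 synonymous substitution.
Codon 3 (GUU, Val): 3 synonymous substitutions.
Total: 1 + 1 + 3 = 5.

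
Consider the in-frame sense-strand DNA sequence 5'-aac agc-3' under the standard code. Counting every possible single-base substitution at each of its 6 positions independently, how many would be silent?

Codon 1 (AAC, Asn): 1 synonymous substitution.
Codon 2 (AGC, Ser): 1 synonymous substitution.
Total: 1 + 1 = 2.

2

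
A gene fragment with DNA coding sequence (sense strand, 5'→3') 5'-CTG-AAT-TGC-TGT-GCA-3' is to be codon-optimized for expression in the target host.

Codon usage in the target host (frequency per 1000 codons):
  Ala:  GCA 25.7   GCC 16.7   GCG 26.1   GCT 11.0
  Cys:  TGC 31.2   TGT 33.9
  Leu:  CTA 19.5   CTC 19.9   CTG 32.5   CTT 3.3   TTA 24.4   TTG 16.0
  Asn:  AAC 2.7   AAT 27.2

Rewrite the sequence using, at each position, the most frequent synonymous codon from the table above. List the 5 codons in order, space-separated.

CTG AAT TGT TGT GCG

Codon 1 (Leu): best is CTG at 32.5.
Codon 2 (Asn): best is AAT at 27.2.
Codon 3 (Cys): best is TGT at 33.9.
Codon 4 (Cys): best is TGT at 33.9.
Codon 5 (Ala): best is GCG at 26.1.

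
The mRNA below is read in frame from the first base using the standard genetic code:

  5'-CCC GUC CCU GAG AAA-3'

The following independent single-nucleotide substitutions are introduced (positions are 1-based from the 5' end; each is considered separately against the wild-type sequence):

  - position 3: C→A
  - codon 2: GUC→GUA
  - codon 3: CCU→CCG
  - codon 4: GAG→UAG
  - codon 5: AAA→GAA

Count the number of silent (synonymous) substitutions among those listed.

3

Codon 1: CCC (Pro) → CCA (Pro) — synonymous.
Codon 2: GUC (Val) → GUA (Val) — synonymous.
Codon 3: CCU (Pro) → CCG (Pro) — synonymous.
Codon 4: GAG (Glu) → UAG (Stop) — nonsense.
Codon 5: AAA (Lys) → GAA (Glu) — missense.
Synonymous: 3 of 5.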